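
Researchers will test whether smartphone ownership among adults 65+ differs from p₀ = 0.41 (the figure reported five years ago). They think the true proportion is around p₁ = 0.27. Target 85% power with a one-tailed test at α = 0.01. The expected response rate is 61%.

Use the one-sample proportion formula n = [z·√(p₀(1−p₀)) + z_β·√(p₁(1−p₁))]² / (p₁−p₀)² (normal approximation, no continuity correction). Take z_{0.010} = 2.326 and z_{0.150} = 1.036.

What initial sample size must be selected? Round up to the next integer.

n = [z_α·√(p₀q₀) + z_β·√(p₁q₁)]² / (p₁ − p₀)²
  = [2.326·√(0.41·0.59) + 1.036·√(0.27·0.73)]² / (-0.14)²
  = [2.326·0.4918 + 1.036·0.4440]² / 0.0196
  = [1.6039]² / 0.0196
  = 131.26
Adjust for 61% response: 131.26 / 0.61 = 215.18.
Round up → n = 216.

n = 216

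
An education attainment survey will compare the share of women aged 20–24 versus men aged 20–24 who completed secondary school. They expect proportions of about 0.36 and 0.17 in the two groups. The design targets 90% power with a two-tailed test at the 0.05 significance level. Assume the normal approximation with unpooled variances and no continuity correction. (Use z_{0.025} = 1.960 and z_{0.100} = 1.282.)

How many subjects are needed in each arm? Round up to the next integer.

n = (z_{α/2} + z_β)² · [p₁(1−p₁) + p₂(1−p₂)] / (p₁ − p₂)²
  = (1.960 + 1.282)² · (0.36·0.64 + 0.17·0.83) / (0.19)²
  = (3.242)² · (0.2304 + 0.1411) / 0.0361
  = 10.5106 · 0.3715 / 0.0361
  = 108.16
Round up → n = 109 per group.

n = 109 per group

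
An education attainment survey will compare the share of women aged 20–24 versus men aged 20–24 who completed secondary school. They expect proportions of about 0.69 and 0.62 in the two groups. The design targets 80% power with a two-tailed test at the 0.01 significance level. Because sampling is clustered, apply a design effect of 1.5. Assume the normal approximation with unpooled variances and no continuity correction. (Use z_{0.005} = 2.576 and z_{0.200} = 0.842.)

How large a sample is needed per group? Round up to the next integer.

n = 1608 per group

n = (z_{α/2} + z_β)² · [p₁(1−p₁) + p₂(1−p₂)] / (p₁ − p₂)²
  = (2.576 + 0.842)² · (0.69·0.31 + 0.62·0.38) / (0.07)²
  = (3.418)² · (0.2139 + 0.2356) / 0.0049
  = 11.6827 · 0.4495 / 0.0049
  = 1071.71
Design effect: 1.5 × 1071.71 = 1607.57.
Round up → n = 1608 per group.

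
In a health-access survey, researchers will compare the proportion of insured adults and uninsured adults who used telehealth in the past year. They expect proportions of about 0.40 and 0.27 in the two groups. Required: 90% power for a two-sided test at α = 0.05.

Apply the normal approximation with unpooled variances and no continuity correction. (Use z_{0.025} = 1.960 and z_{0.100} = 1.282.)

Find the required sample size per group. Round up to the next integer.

n = 272 per group

n = (z_{α/2} + z_β)² · [p₁(1−p₁) + p₂(1−p₂)] / (p₁ − p₂)²
  = (1.960 + 1.282)² · (0.40·0.60 + 0.27·0.73) / (0.13)²
  = (3.242)² · (0.2400 + 0.1971) / 0.0169
  = 10.5106 · 0.4371 / 0.0169
  = 271.84
Round up → n = 272 per group.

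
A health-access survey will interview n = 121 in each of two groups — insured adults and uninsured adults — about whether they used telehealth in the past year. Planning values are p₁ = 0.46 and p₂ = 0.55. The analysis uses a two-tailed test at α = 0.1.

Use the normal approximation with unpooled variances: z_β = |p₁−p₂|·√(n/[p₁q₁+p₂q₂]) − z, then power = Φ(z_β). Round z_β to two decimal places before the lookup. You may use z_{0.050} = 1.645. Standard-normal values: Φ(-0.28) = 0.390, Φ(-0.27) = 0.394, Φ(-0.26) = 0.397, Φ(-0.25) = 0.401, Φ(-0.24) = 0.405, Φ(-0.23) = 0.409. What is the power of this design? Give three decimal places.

Power ≈ 0.405

z_β = |p₁−p₂|·√(n/[p₁q₁+p₂q₂]) − z_{α/2}
    = 0.09 · √(121/0.4959) − 1.645
    = 0.09 · 15.6205 − 1.645
    = 1.4058 − 1.645 = -0.2392 → -0.24
Power = Φ(-0.24) = 0.405.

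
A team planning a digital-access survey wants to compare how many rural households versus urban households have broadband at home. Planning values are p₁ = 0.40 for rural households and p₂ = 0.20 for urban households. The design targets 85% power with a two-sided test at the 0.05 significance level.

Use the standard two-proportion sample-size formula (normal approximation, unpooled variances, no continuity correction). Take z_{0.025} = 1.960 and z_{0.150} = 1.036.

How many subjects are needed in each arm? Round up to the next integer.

n = 90 per group

n = (z_{α/2} + z_β)² · [p₁(1−p₁) + p₂(1−p₂)] / (p₁ − p₂)²
  = (1.960 + 1.036)² · (0.40·0.60 + 0.20·0.80) / (0.20)²
  = (2.996)² · (0.2400 + 0.1600) / 0.0400
  = 8.9760 · 0.4000 / 0.0400
  = 89.76
Round up → n = 90 per group.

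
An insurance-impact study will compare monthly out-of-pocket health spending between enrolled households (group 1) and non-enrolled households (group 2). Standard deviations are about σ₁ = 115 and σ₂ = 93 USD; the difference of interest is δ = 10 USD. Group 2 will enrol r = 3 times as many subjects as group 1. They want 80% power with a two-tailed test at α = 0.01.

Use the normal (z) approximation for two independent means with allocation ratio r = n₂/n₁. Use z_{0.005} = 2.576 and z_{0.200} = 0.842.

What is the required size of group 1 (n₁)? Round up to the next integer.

n₁ = (z_{α/2} + z_β)² · (σ₁² + σ₂²/r) / δ²
   = (2.576 + 0.842)² · (115² + 93²/3) / 10²
   = 11.6827 · (13225 + 2883) / 100
   = 11.6827 · 16108 / 100
   = 1881.85
Round up → n₁ = 1882; n₂ = r·n₁ = 3 × 1882 = 5646.

n₁ = 1882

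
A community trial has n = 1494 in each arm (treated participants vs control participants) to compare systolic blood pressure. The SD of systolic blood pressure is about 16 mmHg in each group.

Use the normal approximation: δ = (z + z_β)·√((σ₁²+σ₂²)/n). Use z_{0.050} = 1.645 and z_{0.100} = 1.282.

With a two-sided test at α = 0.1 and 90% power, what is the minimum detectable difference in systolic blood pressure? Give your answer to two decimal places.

δ = (z_{α/2} + z_β) · √((σ₁²+σ₂²)/n)
  = (1.645 + 1.282) · √(512/1494)
  = 2.927 · √0.3427
  = 2.927 · 0.5854
  = 1.7135

Minimum detectable difference ≈ 1.71 mmHg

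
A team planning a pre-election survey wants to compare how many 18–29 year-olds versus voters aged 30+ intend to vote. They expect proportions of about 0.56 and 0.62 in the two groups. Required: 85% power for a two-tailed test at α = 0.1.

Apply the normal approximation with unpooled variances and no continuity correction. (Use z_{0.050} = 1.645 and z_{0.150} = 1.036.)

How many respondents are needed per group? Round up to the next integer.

n = (z_{α/2} + z_β)² · [p₁(1−p₁) + p₂(1−p₂)] / (p₁ − p₂)²
  = (1.645 + 1.036)² · (0.56·0.44 + 0.62·0.38) / (-0.06)²
  = (2.681)² · (0.2464 + 0.2356) / 0.0036
  = 7.1878 · 0.4820 / 0.0036
  = 962.36
Round up → n = 963 per group.

n = 963 per group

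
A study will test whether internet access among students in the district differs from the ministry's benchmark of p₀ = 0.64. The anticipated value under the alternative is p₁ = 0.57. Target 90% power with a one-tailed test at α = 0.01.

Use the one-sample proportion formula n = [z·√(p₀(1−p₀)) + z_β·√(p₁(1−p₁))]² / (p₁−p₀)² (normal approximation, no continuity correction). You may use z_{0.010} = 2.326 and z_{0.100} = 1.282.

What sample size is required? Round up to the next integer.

n = 626

n = [z_α·√(p₀q₀) + z_β·√(p₁q₁)]² / (p₁ − p₀)²
  = [2.326·√(0.64·0.36) + 1.282·√(0.57·0.43)]² / (-0.07)²
  = [2.326·0.4800 + 1.282·0.4951]² / 0.0049
  = [1.7512]² / 0.0049
  = 625.83
Round up → n = 626.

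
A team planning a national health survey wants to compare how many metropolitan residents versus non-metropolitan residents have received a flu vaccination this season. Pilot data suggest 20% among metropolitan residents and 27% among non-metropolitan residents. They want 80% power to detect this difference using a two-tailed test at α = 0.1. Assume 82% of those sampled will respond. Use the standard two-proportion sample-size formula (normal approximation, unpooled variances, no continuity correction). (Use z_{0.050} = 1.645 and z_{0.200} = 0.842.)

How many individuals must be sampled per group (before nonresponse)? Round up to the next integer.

n = 550 per group

n = (z_{α/2} + z_β)² · [p₁(1−p₁) + p₂(1−p₂)] / (p₁ − p₂)²
  = (1.645 + 0.842)² · (0.20·0.80 + 0.27·0.73) / (-0.07)²
  = (2.487)² · (0.1600 + 0.1971) / 0.0049
  = 6.1852 · 0.3571 / 0.0049
  = 450.76
Adjust for 82% response: 450.76 / 0.82 = 549.71.
Round up → n = 550 per group.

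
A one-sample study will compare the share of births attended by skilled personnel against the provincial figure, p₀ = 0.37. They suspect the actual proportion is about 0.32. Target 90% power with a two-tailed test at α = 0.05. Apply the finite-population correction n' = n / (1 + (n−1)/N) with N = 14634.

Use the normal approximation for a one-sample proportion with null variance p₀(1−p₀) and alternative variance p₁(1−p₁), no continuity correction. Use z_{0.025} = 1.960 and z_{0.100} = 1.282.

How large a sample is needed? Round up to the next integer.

n = 896

n = [z_{α/2}·√(p₀q₀) + z_β·√(p₁q₁)]² / (p₁ − p₀)²
  = [1.960·√(0.37·0.63) + 1.282·√(0.32·0.68)]² / (-0.05)²
  = [1.960·0.4828 + 1.282·0.4665]² / 0.0025
  = [1.5443]² / 0.0025
  = 953.97
Finite-population correction (N = 14634): 953.97 / (1 + (953.97 − 1)/14634) = 895.64.
Round up → n = 896.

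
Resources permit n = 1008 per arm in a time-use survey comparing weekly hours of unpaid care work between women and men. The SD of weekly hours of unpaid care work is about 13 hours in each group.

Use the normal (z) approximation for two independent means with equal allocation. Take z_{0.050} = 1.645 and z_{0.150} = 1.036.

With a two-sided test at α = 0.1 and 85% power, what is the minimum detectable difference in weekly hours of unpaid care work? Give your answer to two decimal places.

Minimum detectable difference ≈ 1.55 hours

δ = (z_{α/2} + z_β) · √((σ₁²+σ₂²)/n)
  = (1.645 + 1.036) · √(338/1008)
  = 2.681 · √0.33532
  = 2.681 · 0.5791
  = 1.5525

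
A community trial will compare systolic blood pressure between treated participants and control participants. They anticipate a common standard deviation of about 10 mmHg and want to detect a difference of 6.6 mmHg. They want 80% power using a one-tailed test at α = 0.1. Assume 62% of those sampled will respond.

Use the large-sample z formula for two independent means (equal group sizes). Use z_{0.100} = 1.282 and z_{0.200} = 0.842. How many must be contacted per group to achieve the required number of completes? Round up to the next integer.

n = 34 per group

n = (z_α + z_β)² · (σ₁² + σ₂²) / δ²
  = (1.282 + 0.842)² · (2·10² = 200) / 6.6²
  = 4.5114 · 200 / 43.56
  = 20.71
Adjust for 62% response: 20.71 / 0.62 = 33.41.
Round up → n = 34 per group.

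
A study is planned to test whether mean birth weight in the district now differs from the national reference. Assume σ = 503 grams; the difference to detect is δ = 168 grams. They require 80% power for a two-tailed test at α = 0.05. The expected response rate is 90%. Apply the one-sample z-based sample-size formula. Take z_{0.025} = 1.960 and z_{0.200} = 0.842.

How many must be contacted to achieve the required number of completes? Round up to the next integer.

n = 79

n = (z_{α/2} + z_β)² · σ² / δ²
  = (1.960 + 0.842)² · 503² / 168²
  = 7.8512 · 253009 / 28224
  = 70.38
Adjust for 90% response: 70.38 / 0.90 = 78.20.
Round up → n = 79.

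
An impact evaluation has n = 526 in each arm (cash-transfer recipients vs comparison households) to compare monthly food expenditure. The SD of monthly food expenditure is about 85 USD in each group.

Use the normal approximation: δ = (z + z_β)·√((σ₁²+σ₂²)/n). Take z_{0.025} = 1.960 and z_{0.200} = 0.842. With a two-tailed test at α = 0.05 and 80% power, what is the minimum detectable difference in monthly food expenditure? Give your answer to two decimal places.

Minimum detectable difference ≈ 14.69 USD

δ = (z_{α/2} + z_β) · √((σ₁²+σ₂²)/n)
  = (1.960 + 0.842) · √(14450/526)
  = 2.802 · √27.4715
  = 2.802 · 5.2413
  = 14.6862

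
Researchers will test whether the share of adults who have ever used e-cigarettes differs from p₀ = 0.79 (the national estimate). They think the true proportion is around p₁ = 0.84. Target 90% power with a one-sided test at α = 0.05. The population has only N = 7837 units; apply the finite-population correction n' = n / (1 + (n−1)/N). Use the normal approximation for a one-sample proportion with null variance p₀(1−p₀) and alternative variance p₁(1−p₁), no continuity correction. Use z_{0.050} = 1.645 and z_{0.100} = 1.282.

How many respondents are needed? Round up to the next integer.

n = [z_α·√(p₀q₀) + z_β·√(p₁q₁)]² / (p₁ − p₀)²
  = [1.645·√(0.79·0.21) + 1.282·√(0.84·0.16)]² / (0.05)²
  = [1.645·0.4073 + 1.282·0.3666]² / 0.0025
  = [1.1400]² / 0.0025
  = 519.85
Finite-population correction (N = 7837): 519.85 / (1 + (519.85 − 1)/7837) = 487.57.
Round up → n = 488.

n = 488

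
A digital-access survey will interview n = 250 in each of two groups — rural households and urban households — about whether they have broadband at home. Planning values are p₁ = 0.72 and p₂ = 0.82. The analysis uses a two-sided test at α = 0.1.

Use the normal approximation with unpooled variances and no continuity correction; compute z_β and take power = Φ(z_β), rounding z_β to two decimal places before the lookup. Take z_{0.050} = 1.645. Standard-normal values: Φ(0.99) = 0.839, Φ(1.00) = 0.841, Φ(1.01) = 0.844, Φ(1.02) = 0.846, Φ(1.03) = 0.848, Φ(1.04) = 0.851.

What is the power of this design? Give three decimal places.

Power ≈ 0.848

z_β = |p₁−p₂|·√(n/[p₁q₁+p₂q₂]) − z_{α/2}
    = 0.10 · √(250/0.3492) − 1.645
    = 0.10 · 26.7567 − 1.645
    = 2.6757 − 1.645 = 1.0307 → 1.03
Power = Φ(1.03) = 0.848.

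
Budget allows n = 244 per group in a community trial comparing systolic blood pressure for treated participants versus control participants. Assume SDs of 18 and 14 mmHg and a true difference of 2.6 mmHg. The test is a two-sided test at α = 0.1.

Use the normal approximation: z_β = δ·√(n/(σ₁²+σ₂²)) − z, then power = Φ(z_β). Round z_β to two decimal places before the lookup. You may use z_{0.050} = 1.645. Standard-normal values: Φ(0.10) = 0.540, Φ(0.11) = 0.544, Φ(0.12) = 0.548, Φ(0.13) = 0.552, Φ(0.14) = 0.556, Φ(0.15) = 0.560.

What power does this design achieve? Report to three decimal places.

Power ≈ 0.556

z_β = δ·√(n/(σ₁²+σ₂²)) − z_{α/2}
    = 2.6 · √(244/520) − 1.645
    = 2.6 · 0.68500 − 1.645
    = 1.7810 − 1.645 = 0.1360 → 0.14
Power = Φ(0.14) = 0.556.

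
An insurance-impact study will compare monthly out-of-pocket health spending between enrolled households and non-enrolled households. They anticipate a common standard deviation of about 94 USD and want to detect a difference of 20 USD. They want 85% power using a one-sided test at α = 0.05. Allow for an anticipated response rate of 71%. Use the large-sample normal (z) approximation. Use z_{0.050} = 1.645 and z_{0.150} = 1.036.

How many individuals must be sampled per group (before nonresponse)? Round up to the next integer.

n = (z_α + z_β)² · (σ₁² + σ₂²) / δ²
  = (1.645 + 1.036)² · (2·94² = 17672) / 20²
  = 7.1878 · 17672 / 400
  = 317.56
Adjust for 71% response: 317.56 / 0.71 = 447.26.
Round up → n = 448 per group.

n = 448 per group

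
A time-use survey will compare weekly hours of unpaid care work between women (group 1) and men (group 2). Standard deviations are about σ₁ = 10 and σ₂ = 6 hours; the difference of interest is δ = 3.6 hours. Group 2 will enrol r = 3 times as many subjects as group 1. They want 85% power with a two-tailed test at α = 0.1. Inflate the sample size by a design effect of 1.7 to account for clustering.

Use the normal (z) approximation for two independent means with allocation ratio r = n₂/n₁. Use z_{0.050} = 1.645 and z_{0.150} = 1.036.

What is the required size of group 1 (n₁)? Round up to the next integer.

n₁ = 106

n₁ = (z_{α/2} + z_β)² · (σ₁² + σ₂²/r) / δ²
   = (1.645 + 1.036)² · (10² + 6²/3) / 3.6²
   = 7.1878 · (100 + 12) / 12.96
   = 7.1878 · 112 / 12.96
   = 62.12
Design effect: 1.7 × 62.12 = 105.60.
Round up → n₁ = 106; n₂ = r·n₁ = 3 × 106 = 318.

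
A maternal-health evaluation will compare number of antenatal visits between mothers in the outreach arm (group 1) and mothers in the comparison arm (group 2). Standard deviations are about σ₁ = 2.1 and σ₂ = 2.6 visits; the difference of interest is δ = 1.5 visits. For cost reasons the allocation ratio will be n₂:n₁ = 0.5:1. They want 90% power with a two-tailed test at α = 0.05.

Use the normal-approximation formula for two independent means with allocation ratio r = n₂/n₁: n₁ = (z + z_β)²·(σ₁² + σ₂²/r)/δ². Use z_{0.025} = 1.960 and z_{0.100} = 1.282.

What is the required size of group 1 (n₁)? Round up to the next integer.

n₁ = 84

n₁ = (z_{α/2} + z_β)² · (σ₁² + σ₂²/r) / δ²
   = (1.960 + 1.282)² · (2.1² + 2.6²/0.5) / 1.5²
   = 10.5106 · (4.41 + 13.52) / 2.25
   = 10.5106 · 17.93 / 2.25
   = 83.76
Round up → n₁ = 84; n₂ = r·n₁ = 0.5 × 84 = 42.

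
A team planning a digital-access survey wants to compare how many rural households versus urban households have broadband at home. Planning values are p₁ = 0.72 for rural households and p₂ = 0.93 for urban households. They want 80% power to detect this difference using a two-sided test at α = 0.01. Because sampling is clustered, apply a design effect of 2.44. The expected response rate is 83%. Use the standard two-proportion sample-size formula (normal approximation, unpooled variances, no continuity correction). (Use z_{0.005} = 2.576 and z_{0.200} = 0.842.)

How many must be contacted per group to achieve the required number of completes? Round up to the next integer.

n = (z_{α/2} + z_β)² · [p₁(1−p₁) + p₂(1−p₂)] / (p₁ − p₂)²
  = (2.576 + 0.842)² · (0.72·0.28 + 0.93·0.07) / (-0.21)²
  = (3.418)² · (0.2016 + 0.0651) / 0.0441
  = 11.6827 · 0.2667 / 0.0441
  = 70.65
Design effect: 2.44 × 70.65 = 172.39.
Adjust for 83% response: 172.39 / 0.83 = 207.70.
Round up → n = 208 per group.

n = 208 per group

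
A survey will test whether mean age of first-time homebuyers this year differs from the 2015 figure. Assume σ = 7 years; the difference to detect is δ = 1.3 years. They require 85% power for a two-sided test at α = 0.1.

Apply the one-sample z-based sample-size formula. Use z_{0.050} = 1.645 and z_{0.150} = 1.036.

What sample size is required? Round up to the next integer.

n = (z_{α/2} + z_β)² · σ² / δ²
  = (1.645 + 1.036)² · 7² / 1.3²
  = 7.1878 · 49 / 1.69
  = 208.40
Round up → n = 209.

n = 209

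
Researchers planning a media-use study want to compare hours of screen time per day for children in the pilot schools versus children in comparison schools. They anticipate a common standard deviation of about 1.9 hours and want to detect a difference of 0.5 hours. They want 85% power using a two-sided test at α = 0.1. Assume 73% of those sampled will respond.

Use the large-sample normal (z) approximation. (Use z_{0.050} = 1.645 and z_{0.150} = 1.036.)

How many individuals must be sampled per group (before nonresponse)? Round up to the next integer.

n = 285 per group

n = (z_{α/2} + z_β)² · (σ₁² + σ₂²) / δ²
  = (1.645 + 1.036)² · (2·1.9² = 7.22) / 0.5²
  = 7.1878 · 7.22 / 0.25
  = 207.58
Adjust for 73% response: 207.58 / 0.73 = 284.36.
Round up → n = 285 per group.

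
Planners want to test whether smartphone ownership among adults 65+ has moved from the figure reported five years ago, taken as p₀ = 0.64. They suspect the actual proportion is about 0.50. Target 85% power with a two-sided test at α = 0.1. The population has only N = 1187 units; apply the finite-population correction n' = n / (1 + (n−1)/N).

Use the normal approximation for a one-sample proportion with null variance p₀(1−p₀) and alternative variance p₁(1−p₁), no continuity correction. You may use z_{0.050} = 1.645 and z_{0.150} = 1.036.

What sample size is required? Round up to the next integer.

n = 82

n = [z_{α/2}·√(p₀q₀) + z_β·√(p₁q₁)]² / (p₁ − p₀)²
  = [1.645·√(0.64·0.36) + 1.036·√(0.50·0.50)]² / (-0.14)²
  = [1.645·0.4800 + 1.036·0.5000]² / 0.0196
  = [1.3076]² / 0.0196
  = 87.24
Finite-population correction (N = 1187): 87.24 / (1 + (87.24 − 1)/1187) = 81.33.
Round up → n = 82.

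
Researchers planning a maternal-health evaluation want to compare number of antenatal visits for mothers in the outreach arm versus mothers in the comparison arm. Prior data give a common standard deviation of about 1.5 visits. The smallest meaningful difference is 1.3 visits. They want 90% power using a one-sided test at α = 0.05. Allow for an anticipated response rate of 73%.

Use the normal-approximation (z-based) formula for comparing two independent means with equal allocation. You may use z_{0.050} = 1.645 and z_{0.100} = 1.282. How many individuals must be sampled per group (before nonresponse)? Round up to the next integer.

n = 32 per group

n = (z_α + z_β)² · (σ₁² + σ₂²) / δ²
  = (1.645 + 1.282)² · (2·1.5² = 4.5) / 1.3²
  = 8.5673 · 4.5 / 1.69
  = 22.81
Adjust for 73% response: 22.81 / 0.73 = 31.25.
Round up → n = 32 per group.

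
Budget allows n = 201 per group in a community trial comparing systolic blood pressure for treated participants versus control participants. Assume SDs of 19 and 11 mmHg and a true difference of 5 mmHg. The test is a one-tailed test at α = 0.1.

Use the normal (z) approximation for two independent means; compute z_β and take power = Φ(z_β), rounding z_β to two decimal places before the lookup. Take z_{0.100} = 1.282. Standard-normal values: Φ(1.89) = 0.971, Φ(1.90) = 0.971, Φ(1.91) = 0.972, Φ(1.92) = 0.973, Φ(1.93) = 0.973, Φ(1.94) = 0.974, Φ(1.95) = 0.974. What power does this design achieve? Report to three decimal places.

z_β = δ·√(n/(σ₁²+σ₂²)) − z_α
    = 5 · √(201/482) − 1.282
    = 5 · 0.64577 − 1.282
    = 3.2288 − 1.282 = 1.9468 → 1.95
Power = Φ(1.95) = 0.974.

Power ≈ 0.974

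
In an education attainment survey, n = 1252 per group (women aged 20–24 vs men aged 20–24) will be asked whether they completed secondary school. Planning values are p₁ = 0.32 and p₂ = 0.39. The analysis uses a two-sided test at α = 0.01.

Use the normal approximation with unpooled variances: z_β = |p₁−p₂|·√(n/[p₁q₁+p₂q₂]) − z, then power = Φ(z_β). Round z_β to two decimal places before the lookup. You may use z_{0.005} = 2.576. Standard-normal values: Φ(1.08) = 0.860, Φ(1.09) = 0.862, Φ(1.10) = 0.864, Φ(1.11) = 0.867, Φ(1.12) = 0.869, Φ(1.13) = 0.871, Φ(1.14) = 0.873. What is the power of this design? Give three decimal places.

Power ≈ 0.862

z_β = |p₁−p₂|·√(n/[p₁q₁+p₂q₂]) − z_{α/2}
    = 0.07 · √(1252/0.4555) − 2.576
    = 0.07 · 52.4274 − 2.576
    = 3.6699 − 2.576 = 1.0939 → 1.09
Power = Φ(1.09) = 0.862.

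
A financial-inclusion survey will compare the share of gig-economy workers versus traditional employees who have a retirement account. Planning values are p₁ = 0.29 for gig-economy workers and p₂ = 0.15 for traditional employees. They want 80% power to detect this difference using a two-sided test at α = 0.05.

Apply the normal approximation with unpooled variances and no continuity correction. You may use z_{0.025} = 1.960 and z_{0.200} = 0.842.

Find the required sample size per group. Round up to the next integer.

n = (z_{α/2} + z_β)² · [p₁(1−p₁) + p₂(1−p₂)] / (p₁ − p₂)²
  = (1.960 + 0.842)² · (0.29·0.71 + 0.15·0.85) / (0.14)²
  = (2.802)² · (0.2059 + 0.1275) / 0.0196
  = 7.8512 · 0.3334 / 0.0196
  = 133.55
Round up → n = 134 per group.

n = 134 per group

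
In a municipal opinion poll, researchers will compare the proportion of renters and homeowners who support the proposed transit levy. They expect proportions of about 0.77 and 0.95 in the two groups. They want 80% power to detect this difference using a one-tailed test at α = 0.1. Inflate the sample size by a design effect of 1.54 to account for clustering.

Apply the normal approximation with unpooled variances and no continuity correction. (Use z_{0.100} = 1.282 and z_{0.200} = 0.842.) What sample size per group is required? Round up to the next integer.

n = (z_α + z_β)² · [p₁(1−p₁) + p₂(1−p₂)] / (p₁ − p₂)²
  = (1.282 + 0.842)² · (0.77·0.23 + 0.95·0.05) / (-0.18)²
  = (2.124)² · (0.1771 + 0.0475) / 0.0324
  = 4.5114 · 0.2246 / 0.0324
  = 31.27
Design effect: 1.54 × 31.27 = 48.16.
Round up → n = 49 per group.

n = 49 per group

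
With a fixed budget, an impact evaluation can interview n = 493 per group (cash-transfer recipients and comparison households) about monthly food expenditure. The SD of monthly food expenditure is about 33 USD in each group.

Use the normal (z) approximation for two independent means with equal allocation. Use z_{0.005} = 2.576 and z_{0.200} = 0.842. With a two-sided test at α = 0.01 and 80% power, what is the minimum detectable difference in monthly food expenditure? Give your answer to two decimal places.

δ = (z_{α/2} + z_β) · √((σ₁²+σ₂²)/n)
  = (2.576 + 0.842) · √(2178/493)
  = 3.418 · √4.4178
  = 3.418 · 2.1019
  = 7.1842

Minimum detectable difference ≈ 7.18 USD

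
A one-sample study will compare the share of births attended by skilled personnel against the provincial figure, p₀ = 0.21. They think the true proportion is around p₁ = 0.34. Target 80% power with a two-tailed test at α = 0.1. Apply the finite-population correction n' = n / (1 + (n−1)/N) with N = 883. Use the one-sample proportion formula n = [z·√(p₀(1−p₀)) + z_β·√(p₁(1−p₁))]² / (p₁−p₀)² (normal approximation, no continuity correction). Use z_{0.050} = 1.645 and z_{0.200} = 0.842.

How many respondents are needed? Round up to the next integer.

n = [z_{α/2}·√(p₀q₀) + z_β·√(p₁q₁)]² / (p₁ − p₀)²
  = [1.645·√(0.21·0.79) + 0.842·√(0.34·0.66)]² / (0.13)²
  = [1.645·0.4073 + 0.842·0.4737]² / 0.0169
  = [1.0689]² / 0.0169
  = 67.60
Finite-population correction (N = 883): 67.60 / (1 + (67.60 − 1)/883) = 62.86.
Round up → n = 63.

n = 63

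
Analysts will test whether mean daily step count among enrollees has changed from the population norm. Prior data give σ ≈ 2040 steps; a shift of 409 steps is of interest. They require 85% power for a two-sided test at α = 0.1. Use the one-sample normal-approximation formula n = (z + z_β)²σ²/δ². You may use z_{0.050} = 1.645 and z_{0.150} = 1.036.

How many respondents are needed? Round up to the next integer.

n = 179

n = (z_{α/2} + z_β)² · σ² / δ²
  = (1.645 + 1.036)² · 2040² / 409²
  = 7.1878 · 4161600 / 167281
  = 178.82
Round up → n = 179.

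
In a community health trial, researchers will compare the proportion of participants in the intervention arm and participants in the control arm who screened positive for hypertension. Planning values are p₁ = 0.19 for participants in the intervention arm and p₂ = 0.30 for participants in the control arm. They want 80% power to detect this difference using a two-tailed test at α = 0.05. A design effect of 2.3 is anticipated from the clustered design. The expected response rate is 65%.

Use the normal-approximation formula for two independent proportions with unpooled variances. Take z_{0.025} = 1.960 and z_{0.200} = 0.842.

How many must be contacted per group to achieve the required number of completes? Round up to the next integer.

n = 836 per group

n = (z_{α/2} + z_β)² · [p₁(1−p₁) + p₂(1−p₂)] / (p₁ − p₂)²
  = (1.960 + 0.842)² · (0.19·0.81 + 0.30·0.70) / (-0.11)²
  = (2.802)² · (0.1539 + 0.2100) / 0.0121
  = 7.8512 · 0.3639 / 0.0121
  = 236.12
Design effect: 2.3 × 236.12 = 543.08.
Adjust for 65% response: 543.08 / 0.65 = 835.50.
Round up → n = 836 per group.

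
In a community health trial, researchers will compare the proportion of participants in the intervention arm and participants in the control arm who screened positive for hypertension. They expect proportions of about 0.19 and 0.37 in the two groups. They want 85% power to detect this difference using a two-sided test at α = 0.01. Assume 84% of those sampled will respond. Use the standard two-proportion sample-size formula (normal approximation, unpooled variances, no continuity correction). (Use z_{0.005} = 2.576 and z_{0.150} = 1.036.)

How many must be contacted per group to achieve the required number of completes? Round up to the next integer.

n = (z_{α/2} + z_β)² · [p₁(1−p₁) + p₂(1−p₂)] / (p₁ − p₂)²
  = (2.576 + 1.036)² · (0.19·0.81 + 0.37·0.63) / (-0.18)²
  = (3.612)² · (0.1539 + 0.2331) / 0.0324
  = 13.0465 · 0.3870 / 0.0324
  = 155.83
Adjust for 84% response: 155.83 / 0.84 = 185.52.
Round up → n = 186 per group.

n = 186 per group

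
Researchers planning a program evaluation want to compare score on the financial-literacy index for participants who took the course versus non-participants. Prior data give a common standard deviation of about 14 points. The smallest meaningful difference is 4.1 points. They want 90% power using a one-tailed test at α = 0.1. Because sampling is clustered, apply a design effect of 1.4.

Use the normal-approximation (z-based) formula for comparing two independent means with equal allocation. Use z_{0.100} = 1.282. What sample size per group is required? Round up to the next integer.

n = 215 per group

n = (z_α + z_β)² · (σ₁² + σ₂²) / δ²
  = (1.282 + 1.282)² · (2·14² = 392) / 4.1²
  = 6.5741 · 392 / 16.81
  = 153.30
Design effect: 1.4 × 153.30 = 214.63.
Round up → n = 215 per group.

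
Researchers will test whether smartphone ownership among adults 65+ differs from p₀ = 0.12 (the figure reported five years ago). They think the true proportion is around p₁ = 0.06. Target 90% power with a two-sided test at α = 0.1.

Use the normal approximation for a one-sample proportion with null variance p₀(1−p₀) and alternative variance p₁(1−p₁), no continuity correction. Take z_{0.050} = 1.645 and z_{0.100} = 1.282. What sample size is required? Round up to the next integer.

n = 196

n = [z_{α/2}·√(p₀q₀) + z_β·√(p₁q₁)]² / (p₁ − p₀)²
  = [1.645·√(0.12·0.88) + 1.282·√(0.06·0.94)]² / (-0.06)²
  = [1.645·0.3250 + 1.282·0.2375]² / 0.0036
  = [0.8390]² / 0.0036
  = 195.54
Round up → n = 196.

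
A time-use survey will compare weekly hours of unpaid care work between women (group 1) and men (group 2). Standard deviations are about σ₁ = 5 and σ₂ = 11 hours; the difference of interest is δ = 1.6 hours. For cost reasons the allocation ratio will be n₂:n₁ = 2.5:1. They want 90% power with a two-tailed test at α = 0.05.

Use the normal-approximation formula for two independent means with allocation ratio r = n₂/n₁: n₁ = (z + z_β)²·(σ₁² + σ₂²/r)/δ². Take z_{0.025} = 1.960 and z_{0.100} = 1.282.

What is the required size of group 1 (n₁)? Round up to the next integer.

n₁ = (z_{α/2} + z_β)² · (σ₁² + σ₂²/r) / δ²
   = (1.960 + 1.282)² · (5² + 11²/2.5) / 1.6²
   = 10.5106 · (25 + 48.4) / 2.56
   = 10.5106 · 73.4 / 2.56
   = 301.36
Round up → n₁ = 302; n₂ = r·n₁ = 2.5 × 302 = 755.

n₁ = 302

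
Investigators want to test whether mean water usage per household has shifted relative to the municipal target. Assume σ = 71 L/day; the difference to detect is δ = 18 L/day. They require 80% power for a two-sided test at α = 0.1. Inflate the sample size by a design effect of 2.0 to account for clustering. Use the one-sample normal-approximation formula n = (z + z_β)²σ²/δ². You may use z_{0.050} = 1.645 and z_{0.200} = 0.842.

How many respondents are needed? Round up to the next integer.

n = (z_{α/2} + z_β)² · σ² / δ²
  = (1.645 + 0.842)² · 71² / 18²
  = 6.1852 · 5041 / 324
  = 96.23
Design effect: 2.0 × 96.23 = 192.47.
Round up → n = 193.

n = 193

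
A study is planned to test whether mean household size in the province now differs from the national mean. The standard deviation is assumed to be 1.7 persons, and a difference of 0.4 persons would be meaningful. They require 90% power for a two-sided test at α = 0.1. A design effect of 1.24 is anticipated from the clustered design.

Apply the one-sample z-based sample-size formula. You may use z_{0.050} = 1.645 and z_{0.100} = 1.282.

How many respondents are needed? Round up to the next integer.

n = 192

n = (z_{α/2} + z_β)² · σ² / δ²
  = (1.645 + 1.282)² · 1.7² / 0.4²
  = 8.5673 · 2.89 / 0.16
  = 154.75
Design effect: 1.24 × 154.75 = 191.89.
Round up → n = 192.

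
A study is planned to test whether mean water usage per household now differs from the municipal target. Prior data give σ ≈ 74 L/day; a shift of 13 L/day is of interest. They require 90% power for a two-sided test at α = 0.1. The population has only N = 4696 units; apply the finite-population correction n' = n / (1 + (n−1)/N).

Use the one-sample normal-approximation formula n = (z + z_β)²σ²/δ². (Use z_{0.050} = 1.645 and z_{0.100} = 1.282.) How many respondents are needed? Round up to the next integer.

n = (z_{α/2} + z_β)² · σ² / δ²
  = (1.645 + 1.282)² · 74² / 13²
  = 8.5673 · 5476 / 169
  = 277.60
Finite-population correction (N = 4696): 277.60 / (1 + (277.60 − 1)/4696) = 262.16.
Round up → n = 263.

n = 263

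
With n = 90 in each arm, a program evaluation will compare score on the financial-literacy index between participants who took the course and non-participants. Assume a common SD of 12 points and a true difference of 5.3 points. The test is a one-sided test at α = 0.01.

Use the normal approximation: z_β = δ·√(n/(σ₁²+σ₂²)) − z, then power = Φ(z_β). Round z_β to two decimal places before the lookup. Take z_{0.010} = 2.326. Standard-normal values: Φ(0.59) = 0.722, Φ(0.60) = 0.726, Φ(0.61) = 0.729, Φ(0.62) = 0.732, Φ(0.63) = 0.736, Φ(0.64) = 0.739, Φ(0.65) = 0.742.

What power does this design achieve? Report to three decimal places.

Power ≈ 0.739

z_β = δ·√(n/(σ₁²+σ₂²)) − z_α
    = 5.3 · √(90/288) − 2.326
    = 5.3 · 0.55902 − 2.326
    = 2.9628 − 2.326 = 0.6368 → 0.64
Power = Φ(0.64) = 0.739.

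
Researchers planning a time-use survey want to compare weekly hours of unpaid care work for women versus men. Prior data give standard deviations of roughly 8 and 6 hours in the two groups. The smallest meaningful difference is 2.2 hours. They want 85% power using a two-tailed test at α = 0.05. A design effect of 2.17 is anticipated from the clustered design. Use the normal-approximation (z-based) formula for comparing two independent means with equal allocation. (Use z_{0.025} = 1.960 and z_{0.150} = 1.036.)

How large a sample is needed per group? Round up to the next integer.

n = (z_{α/2} + z_β)² · (σ₁² + σ₂²) / δ²
  = (1.960 + 1.036)² · (8² + 6² = 100) / 2.2²
  = 8.9760 · 100 / 4.84
  = 185.45
Design effect: 2.17 × 185.45 = 402.44.
Round up → n = 403 per group.

n = 403 per group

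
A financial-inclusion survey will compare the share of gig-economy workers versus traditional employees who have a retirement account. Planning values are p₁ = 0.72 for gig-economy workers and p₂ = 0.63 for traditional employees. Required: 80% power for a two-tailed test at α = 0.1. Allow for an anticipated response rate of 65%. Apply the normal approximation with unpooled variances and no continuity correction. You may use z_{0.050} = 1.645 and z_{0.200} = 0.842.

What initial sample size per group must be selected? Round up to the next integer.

n = (z_{α/2} + z_β)² · [p₁(1−p₁) + p₂(1−p₂)] / (p₁ − p₂)²
  = (1.645 + 0.842)² · (0.72·0.28 + 0.63·0.37) / (0.09)²
  = (2.487)² · (0.2016 + 0.2331) / 0.0081
  = 6.1852 · 0.4347 / 0.0081
  = 331.94
Adjust for 65% response: 331.94 / 0.65 = 510.67.
Round up → n = 511 per group.

n = 511 per group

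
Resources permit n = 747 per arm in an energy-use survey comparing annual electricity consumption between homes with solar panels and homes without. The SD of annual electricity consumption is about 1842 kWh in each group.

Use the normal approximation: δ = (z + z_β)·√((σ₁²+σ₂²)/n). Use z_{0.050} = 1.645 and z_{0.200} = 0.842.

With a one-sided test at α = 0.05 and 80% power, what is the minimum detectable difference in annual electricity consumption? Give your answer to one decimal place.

δ = (z_α + z_β) · √((σ₁²+σ₂²)/n)
  = (1.645 + 0.842) · √(6785928/747)
  = 2.487 · √9084.2
  = 2.487 · 95.3113
  = 237.0392

Minimum detectable difference ≈ 237.0 kWh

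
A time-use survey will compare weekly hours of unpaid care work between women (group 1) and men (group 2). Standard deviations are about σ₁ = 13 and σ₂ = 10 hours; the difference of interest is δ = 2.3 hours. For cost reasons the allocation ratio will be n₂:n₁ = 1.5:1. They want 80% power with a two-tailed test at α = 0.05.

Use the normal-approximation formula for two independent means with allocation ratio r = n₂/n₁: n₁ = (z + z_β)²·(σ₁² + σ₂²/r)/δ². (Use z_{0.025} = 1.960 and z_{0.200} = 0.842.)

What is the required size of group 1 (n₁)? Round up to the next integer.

n₁ = 350

n₁ = (z_{α/2} + z_β)² · (σ₁² + σ₂²/r) / δ²
   = (1.960 + 0.842)² · (13² + 10²/1.5) / 2.3²
   = 7.8512 · (169 + 66.6667) / 5.29
   = 7.8512 · 235.6667 / 5.29
   = 349.77
Round up → n₁ = 350; n₂ = r·n₁ = 1.5 × 350 = 525.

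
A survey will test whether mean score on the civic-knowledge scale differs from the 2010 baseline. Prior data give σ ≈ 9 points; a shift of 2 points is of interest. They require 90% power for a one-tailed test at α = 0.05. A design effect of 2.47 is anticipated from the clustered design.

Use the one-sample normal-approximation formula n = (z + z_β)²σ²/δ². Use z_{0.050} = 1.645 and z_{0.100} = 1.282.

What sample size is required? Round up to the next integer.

n = 429

n = (z_α + z_β)² · σ² / δ²
  = (1.645 + 1.282)² · 9² / 2²
  = 8.5673 · 81 / 4
  = 173.49
Design effect: 2.47 × 173.49 = 428.52.
Round up → n = 429.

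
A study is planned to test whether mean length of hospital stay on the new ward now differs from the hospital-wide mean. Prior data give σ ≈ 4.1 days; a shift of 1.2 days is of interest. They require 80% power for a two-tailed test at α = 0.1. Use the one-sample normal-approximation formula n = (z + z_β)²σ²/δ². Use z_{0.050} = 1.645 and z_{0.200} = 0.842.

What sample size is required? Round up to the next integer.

n = 73

n = (z_{α/2} + z_β)² · σ² / δ²
  = (1.645 + 0.842)² · 4.1² / 1.2²
  = 6.1852 · 16.81 / 1.44
  = 72.20
Round up → n = 73.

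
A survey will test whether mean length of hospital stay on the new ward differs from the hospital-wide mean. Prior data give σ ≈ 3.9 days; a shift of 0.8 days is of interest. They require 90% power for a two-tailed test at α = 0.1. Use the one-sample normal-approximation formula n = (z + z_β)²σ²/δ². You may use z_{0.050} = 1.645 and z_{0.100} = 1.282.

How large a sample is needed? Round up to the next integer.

n = 204

n = (z_{α/2} + z_β)² · σ² / δ²
  = (1.645 + 1.282)² · 3.9² / 0.8²
  = 8.5673 · 15.21 / 0.64
  = 203.61
Round up → n = 204.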